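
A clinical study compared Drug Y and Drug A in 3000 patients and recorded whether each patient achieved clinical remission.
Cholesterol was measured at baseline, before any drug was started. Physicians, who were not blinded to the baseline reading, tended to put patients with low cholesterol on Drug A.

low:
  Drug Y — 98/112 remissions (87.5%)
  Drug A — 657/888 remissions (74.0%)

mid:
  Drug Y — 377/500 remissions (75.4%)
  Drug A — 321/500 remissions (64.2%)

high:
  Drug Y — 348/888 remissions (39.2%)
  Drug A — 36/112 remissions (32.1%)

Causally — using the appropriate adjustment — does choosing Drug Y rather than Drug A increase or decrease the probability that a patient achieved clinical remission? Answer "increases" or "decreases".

Within every cholesterol level Drug Y has the higher rate, yet pooled Drug A does — Simpson's reversal.
Here cholesterol is a common cause — it drives both which drug a case falls under and the outcome. The crude comparison mixes populations; the stratum-specific rates are the causally relevant ones.
Within each level — low: 87.5% vs 74.0%; mid: 75.4% vs 64.2%; high: 39.2% vs 32.1% — Drug Y is higher every time.

increases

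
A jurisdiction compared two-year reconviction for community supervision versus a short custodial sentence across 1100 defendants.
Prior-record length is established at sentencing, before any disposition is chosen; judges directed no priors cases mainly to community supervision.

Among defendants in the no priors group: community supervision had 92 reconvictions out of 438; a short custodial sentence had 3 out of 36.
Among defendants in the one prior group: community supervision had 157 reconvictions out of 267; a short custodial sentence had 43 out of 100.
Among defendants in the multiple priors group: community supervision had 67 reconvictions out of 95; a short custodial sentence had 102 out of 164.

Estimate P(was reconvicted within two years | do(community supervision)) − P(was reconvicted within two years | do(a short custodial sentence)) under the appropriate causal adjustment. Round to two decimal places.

Since prior-record length is a pre-existing factor (not a product of the disposition) and it affects the outcome on its own, it is a confounder. The stratified rates, not the pooled rate, identify the causal effect.
Adjusting over the population distribution of prior-record length: 0.431·(0.210−0.083) + 0.334·(0.588−0.430) + 0.235·(0.705−0.622) = +0.127.

+0.13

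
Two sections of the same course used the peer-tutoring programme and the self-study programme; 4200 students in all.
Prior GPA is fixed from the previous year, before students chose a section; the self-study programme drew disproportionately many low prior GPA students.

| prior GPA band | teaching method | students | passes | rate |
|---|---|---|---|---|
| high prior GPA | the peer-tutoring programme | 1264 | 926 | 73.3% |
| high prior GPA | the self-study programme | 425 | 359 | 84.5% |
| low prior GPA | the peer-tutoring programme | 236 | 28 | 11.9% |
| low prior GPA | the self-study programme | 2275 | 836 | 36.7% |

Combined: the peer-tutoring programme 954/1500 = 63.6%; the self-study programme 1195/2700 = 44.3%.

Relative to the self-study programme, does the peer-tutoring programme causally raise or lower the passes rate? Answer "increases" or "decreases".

The prior GPA band-specific comparison favours the self-study programme throughout, but the pooled figures favour the peer-tutoring programme. The question is whether to condition on prior GPA band.
Since prior GPA band is a pre-existing factor (not a product of the teaching method) and it affects the outcome on its own, it is a confounder. The stratified rates, not the pooled rate, identify the causal effect.
Within each level — high prior GPA: 73.3% vs 84.5%; low prior GPA: 11.9% vs 36.7% — the self-study programme is higher every time.

decreases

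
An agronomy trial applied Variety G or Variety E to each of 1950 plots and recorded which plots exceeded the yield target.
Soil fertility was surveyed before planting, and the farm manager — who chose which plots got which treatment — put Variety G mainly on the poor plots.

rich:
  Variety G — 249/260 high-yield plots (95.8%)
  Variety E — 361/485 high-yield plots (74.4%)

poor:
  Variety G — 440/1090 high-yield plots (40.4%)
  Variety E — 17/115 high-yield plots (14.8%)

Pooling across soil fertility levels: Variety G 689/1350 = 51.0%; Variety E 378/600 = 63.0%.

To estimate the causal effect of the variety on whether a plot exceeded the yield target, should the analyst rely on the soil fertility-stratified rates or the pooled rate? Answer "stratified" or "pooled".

stratified

Soil fertility is set before the variety has any effect — it is not caused by the variety — and it independently drives the outcome. That makes it a confounder, so the causal comparison is within soil fertility levels.
Within each level — rich: 95.8% vs 74.4%; poor: 40.4% vs 14.8% — Variety G is higher every time.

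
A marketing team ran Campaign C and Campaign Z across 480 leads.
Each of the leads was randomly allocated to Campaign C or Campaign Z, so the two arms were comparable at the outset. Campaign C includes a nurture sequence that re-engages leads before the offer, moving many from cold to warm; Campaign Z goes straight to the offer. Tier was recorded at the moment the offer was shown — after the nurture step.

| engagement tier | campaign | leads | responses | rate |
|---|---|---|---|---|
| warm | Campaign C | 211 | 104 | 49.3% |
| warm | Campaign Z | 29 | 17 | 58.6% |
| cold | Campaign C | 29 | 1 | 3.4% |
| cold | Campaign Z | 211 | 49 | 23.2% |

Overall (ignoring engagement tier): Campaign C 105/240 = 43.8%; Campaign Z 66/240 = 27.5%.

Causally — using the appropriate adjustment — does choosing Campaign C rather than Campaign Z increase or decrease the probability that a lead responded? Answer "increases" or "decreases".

Because the campaign influences engagement tier, engagement tier is a post-treatment mediator, not a confounder. Stratifying on it would bias the estimate; the causal effect is the crude pooled difference.
Pooled: Campaign C 43.8% vs Campaign Z 27.5%; Campaign C is higher overall.

increases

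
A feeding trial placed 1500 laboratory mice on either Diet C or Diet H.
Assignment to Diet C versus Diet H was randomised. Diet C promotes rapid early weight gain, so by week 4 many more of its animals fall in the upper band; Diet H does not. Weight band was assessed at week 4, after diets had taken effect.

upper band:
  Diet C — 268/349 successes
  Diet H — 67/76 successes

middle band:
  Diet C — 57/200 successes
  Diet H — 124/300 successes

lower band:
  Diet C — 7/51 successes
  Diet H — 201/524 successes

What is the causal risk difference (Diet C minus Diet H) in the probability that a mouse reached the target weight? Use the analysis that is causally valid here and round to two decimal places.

+0.12

The stratified and pooled comparisons disagree (Diet H wins within each week-4 weight band; Diet C wins overall), so the answer turns on the causal role of week-4 weight band.
Week-4 weight band here is a post-treatment variable shaped by the diet; conditioning on it would introduce bias rather than remove it. The overall comparison is the causal one.
The causal difference is the pooled difference: 0.553 − 0.436 = +0.118.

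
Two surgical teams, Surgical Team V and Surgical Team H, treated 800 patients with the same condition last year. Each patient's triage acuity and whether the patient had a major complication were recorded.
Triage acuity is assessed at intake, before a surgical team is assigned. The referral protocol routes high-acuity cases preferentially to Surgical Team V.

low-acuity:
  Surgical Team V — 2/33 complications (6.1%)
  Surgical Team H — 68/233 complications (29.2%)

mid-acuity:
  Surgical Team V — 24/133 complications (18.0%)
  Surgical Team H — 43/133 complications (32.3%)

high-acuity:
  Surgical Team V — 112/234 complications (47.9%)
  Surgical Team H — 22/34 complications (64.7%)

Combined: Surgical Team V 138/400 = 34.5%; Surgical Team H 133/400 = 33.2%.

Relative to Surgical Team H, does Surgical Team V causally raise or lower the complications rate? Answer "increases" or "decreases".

decreases

Triage acuity differs across surgical teams for reasons unrelated to any effect of the surgical team itself, and it separately predicts the outcome — a classic confounder. We must compare within triage acuity levels.
Within each level — low-acuity: 6.1% vs 29.2%; mid-acuity: 18.0% vs 32.3%; high-acuity: 47.9% vs 64.7% — Surgical Team V is lower every time.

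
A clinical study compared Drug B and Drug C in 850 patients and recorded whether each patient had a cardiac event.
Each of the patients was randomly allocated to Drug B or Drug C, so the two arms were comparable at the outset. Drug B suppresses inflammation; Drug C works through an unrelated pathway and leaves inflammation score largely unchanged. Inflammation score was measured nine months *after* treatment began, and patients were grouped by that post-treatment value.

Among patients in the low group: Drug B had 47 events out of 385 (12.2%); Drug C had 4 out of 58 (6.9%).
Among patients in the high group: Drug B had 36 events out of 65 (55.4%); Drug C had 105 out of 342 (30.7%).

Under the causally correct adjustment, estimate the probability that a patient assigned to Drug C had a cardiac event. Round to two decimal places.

Within every inflammation score level Drug C has the lower rate, yet pooled Drug B does — Simpson's reversal.
Inflammation score here is a post-treatment variable shaped by the drug; conditioning on it would introduce bias rather than remove it. The overall comparison is the causal one.
So P(outcome | do(Drug C)) is just the pooled rate for Drug C: 109/400 = 0.273.

0.27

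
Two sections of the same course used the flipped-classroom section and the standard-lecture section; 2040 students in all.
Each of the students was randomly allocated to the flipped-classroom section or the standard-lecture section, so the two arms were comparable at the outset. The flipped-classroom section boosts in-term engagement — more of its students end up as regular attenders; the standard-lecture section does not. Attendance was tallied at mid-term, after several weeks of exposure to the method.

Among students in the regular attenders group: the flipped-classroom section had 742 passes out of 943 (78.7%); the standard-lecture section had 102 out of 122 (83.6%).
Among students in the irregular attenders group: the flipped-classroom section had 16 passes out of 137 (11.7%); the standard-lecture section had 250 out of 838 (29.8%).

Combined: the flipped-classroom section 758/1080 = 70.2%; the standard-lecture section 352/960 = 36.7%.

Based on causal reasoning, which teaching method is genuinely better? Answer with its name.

Stratifying would compare teaching methods among students the teaching methods themselves sorted into mid-term attendance groups — a form of selection on an intermediate. The unconditioned pooled rates give the total causal effect.
Pooled: the flipped-classroom section 70.2% vs the standard-lecture section 36.7%; the flipped-classroom section is higher overall.

the flipped-classroom section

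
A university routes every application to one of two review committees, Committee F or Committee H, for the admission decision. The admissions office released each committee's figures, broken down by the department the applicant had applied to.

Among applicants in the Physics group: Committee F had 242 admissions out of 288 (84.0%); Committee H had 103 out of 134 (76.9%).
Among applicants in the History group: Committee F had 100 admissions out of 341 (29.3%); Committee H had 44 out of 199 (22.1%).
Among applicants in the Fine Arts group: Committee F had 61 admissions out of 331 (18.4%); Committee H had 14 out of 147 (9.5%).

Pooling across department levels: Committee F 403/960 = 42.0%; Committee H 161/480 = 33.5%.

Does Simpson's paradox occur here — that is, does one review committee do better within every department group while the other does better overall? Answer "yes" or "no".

no

Within each department level (Physics 84.0% vs 76.9%; History 29.3% vs 22.1%; Fine Arts 18.4% vs 9.5%), Committee F has the higher rate every time. Pooled: 42.0% vs 33.5% — Committee F has the higher rate overall. They agree.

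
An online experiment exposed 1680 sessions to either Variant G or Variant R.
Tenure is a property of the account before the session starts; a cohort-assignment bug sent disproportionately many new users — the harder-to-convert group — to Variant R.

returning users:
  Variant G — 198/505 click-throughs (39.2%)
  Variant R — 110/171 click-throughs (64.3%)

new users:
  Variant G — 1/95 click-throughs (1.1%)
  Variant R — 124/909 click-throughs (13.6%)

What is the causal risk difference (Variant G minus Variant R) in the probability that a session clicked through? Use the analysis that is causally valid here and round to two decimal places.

Within every user tenure level Variant R has the higher rate, yet pooled Variant G does — Simpson's reversal.
Nothing the variant does changes user tenure; the imbalance is an allocation artefact. With user tenure also predicting the outcome, the pooled figure is confounded, and the within-stratum comparison is the causal one.
Adjusting over the population distribution of user tenure: 0.402·(0.392−0.643) + 0.598·(0.011−0.136) = -0.176.

-0.18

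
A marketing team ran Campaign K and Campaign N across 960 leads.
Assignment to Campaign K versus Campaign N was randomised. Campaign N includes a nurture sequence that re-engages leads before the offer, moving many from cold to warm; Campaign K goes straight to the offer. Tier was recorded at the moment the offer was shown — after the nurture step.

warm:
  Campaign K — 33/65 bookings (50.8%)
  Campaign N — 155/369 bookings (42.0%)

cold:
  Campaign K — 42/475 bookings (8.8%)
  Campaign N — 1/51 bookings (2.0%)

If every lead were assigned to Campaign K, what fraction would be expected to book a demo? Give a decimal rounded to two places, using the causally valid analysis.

The distribution of engagement tier is itself part of what the campaign does — it is an intermediate outcome. Holding it fixed would remove that part of the effect; the total effect is the pooled difference.
So P(outcome | do(Campaign K)) is just the pooled rate for Campaign K: 75/540 = 0.139.

0.14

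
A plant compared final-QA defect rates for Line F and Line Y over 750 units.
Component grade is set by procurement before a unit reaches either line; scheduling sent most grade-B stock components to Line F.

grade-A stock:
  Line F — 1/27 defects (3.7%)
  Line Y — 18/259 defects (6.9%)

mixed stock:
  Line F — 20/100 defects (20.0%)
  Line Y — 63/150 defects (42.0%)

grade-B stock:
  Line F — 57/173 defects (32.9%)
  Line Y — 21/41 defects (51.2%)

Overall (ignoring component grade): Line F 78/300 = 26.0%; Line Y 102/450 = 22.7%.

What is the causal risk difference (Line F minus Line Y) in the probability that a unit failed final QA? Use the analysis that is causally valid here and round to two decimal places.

The component grade-specific comparison favours Line F throughout, but the pooled figures favour Line Y. The question is whether to condition on component grade.
Since component grade is a pre-existing factor (not a product of the line) and it affects the outcome on its own, it is a confounder. The stratified rates, not the pooled rate, identify the causal effect.
Adjusting over the population distribution of component grade: 0.381·(0.037−0.069) + 0.333·(0.200−0.420) + 0.285·(0.329−0.512) = -0.138.

-0.14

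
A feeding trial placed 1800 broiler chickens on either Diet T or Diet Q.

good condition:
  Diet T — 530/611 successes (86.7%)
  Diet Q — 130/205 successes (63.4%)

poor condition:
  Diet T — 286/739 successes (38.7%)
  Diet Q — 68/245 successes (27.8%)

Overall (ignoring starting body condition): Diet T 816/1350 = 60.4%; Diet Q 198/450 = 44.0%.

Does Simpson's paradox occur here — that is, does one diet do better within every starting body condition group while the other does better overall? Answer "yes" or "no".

Within each starting body condition level (good condition 86.7% vs 63.4%; poor condition 38.7% vs 27.8%), Diet T has the higher rate every time. Pooled: 60.4% vs 44.0% — Diet T has the higher rate overall. They agree.

no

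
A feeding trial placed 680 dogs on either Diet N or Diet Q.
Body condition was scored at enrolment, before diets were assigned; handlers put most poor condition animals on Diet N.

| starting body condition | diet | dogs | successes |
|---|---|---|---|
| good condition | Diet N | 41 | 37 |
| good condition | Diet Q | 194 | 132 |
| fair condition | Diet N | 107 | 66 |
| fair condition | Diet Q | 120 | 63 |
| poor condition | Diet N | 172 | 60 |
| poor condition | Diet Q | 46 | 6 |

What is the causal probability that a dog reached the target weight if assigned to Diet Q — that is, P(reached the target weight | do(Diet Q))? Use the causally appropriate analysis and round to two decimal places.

0.45

Diet N is higher inside every starting body condition stratum but Diet Q is higher in aggregate. Whether to stratify depends on how starting body condition relates to the diet.
Here starting body condition is a common cause — it drives both which diet a case falls under and the outcome. The crude comparison mixes populations; the stratum-specific rates are the causally relevant ones.
Standardising Diet Q to the population starting body condition mix: 0.346·132/194 + 0.334·63/120 + 0.321·6/46 = 0.452.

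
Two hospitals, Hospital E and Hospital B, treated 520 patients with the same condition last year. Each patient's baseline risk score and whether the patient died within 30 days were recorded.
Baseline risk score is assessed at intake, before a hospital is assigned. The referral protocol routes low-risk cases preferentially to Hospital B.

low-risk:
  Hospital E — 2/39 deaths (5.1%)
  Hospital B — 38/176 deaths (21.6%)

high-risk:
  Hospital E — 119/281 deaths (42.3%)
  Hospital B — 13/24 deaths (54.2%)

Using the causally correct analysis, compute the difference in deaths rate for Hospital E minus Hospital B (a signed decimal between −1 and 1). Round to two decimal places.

-0.14

The imbalance in baseline risk score arose from how patients were allocated, not from anything the hospital did; and baseline risk score independently affects the outcome. The pooled gap is confounded — condition on baseline risk score.
Adjusting over the population distribution of baseline risk score: 0.413·(0.051−0.216) + 0.587·(0.423−0.542) = -0.137.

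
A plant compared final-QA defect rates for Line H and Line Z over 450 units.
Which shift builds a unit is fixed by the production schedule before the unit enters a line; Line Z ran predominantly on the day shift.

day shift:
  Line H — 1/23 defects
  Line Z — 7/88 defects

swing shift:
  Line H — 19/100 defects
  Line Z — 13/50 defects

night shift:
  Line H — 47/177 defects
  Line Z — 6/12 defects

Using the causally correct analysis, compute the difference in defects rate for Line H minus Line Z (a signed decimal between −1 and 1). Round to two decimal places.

-0.13

Nothing the line does changes shift; the imbalance is an allocation artefact. With shift also predicting the outcome, the pooled figure is confounded, and the within-stratum comparison is the causal one.
Adjusting over the population distribution of shift: 0.247·(0.043−0.080) + 0.333·(0.190−0.260) + 0.420·(0.266−0.500) = -0.131.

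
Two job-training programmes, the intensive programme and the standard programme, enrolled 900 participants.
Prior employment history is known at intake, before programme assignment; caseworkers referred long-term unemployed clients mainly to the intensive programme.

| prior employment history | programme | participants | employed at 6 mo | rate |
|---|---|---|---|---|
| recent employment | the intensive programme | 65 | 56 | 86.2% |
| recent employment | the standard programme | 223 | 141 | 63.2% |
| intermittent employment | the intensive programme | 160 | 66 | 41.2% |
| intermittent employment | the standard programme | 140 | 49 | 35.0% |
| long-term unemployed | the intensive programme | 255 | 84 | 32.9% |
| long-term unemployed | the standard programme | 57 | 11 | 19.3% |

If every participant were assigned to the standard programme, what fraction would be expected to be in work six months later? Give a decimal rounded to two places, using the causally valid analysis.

Since prior employment history is a pre-existing factor (not a product of the programme) and it affects the outcome on its own, it is a confounder. The stratified rates, not the pooled rate, identify the causal effect.
Standardising the standard programme to the population prior employment history mix: 0.320·141/223 + 0.333·49/140 + 0.347·11/57 = 0.386.

0.39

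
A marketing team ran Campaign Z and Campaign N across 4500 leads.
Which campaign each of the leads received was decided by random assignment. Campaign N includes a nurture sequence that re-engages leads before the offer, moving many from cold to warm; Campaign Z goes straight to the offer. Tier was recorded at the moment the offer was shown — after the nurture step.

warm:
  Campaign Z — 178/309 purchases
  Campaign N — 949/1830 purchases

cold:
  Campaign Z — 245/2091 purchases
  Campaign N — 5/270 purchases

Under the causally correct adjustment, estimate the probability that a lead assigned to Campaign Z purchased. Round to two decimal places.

Because the campaign influences engagement tier, engagement tier is a post-treatment mediator, not a confounder. Stratifying on it would bias the estimate; the causal effect is the crude pooled difference.
So P(outcome | do(Campaign Z)) is just the pooled rate for Campaign Z: 423/2400 = 0.176.

0.18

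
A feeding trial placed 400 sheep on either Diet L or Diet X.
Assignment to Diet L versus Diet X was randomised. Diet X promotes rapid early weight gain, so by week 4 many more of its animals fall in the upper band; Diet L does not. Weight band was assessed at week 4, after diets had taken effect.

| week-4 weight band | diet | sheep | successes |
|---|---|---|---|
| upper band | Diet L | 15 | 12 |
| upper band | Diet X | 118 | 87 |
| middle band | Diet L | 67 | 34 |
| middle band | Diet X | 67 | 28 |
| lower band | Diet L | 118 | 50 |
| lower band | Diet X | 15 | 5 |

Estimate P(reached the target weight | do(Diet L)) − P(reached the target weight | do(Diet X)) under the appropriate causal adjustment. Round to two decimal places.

-0.12

Week-4 weight band here is a post-treatment variable shaped by the diet; conditioning on it would introduce bias rather than remove it. The overall comparison is the causal one.
The causal difference is the pooled difference: 0.480 − 0.600 = -0.120.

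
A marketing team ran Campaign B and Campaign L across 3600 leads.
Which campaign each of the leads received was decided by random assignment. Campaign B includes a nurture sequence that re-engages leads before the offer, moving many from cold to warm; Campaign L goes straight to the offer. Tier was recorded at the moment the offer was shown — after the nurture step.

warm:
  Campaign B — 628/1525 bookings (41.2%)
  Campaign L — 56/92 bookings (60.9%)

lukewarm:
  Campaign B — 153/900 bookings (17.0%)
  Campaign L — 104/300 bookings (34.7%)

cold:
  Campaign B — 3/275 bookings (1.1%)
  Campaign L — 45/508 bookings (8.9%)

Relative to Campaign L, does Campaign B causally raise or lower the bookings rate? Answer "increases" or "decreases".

Within every engagement tier level Campaign L has the higher rate, yet pooled Campaign B does — Simpson's reversal.
Because the campaign influences engagement tier, engagement tier is a post-treatment mediator, not a confounder. Stratifying on it would bias the estimate; the causal effect is the crude pooled difference.
Pooled: Campaign B 29.0% vs Campaign L 22.8%; Campaign B is higher overall.

increases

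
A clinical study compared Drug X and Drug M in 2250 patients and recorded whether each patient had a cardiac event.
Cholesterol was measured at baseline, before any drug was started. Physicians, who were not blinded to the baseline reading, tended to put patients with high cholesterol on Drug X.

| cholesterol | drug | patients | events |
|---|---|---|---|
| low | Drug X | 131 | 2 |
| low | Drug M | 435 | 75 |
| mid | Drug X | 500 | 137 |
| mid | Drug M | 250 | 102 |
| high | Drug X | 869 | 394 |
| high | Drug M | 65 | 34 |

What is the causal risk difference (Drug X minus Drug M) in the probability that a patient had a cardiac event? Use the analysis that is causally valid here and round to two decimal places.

Since cholesterol is a pre-existing factor (not a product of the drug) and it affects the outcome on its own, it is a confounder. The stratified rates, not the pooled rate, identify the causal effect.
Adjusting over the population distribution of cholesterol: 0.252·(0.015−0.172) + 0.333·(0.274−0.408) + 0.415·(0.453−0.523) = -0.113.

-0.11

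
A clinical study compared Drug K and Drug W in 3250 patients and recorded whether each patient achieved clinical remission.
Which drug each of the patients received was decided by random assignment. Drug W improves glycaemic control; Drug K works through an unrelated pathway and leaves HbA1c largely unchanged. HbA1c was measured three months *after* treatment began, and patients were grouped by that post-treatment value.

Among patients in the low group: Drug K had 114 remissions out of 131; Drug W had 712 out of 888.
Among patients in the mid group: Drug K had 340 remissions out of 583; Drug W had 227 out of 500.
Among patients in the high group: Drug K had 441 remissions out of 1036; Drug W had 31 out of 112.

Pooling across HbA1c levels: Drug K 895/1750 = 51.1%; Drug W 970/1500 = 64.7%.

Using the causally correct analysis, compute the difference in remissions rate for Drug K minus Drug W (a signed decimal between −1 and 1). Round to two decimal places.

-0.14

The HbA1c-specific comparison favours Drug K throughout, but the pooled figures favour Drug W. The question is whether to condition on HbA1c.
HbA1c lies on the pathway drug → HbA1c → outcome, so adjusting for it blocks the indirect effect. For the total causal effect of drug, use the unadjusted pooled rates.
The causal difference is the pooled difference: 0.511 − 0.647 = -0.135.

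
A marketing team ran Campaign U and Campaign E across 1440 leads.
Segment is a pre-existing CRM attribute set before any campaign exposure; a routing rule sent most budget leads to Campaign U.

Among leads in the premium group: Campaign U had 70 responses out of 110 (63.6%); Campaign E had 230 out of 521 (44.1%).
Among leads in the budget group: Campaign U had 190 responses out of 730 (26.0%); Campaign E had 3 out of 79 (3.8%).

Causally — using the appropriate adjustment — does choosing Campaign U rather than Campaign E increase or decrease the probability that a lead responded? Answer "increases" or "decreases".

increases

Since customer segment is a pre-existing factor (not a product of the campaign) and it affects the outcome on its own, it is a confounder. The stratified rates, not the pooled rate, identify the causal effect.
Within each level — premium: 63.6% vs 44.1%; budget: 26.0% vs 3.8% — Campaign U is higher every time.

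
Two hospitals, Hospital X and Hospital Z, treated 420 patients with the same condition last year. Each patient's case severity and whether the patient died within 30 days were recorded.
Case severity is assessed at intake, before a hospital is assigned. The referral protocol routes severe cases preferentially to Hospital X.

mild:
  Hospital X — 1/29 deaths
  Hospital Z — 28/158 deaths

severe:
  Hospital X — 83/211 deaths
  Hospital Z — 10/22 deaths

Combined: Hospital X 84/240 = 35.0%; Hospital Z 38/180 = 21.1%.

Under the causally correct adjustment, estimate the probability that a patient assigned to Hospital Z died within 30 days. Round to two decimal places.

Case severity is set before the hospital has any effect — it is not caused by the hospital — and it independently drives the outcome. That makes it a confounder, so the causal comparison is within case severity levels.
Standardising Hospital Z to the population case severity mix: 0.445·28/158 + 0.555·10/22 = 0.331.

0.33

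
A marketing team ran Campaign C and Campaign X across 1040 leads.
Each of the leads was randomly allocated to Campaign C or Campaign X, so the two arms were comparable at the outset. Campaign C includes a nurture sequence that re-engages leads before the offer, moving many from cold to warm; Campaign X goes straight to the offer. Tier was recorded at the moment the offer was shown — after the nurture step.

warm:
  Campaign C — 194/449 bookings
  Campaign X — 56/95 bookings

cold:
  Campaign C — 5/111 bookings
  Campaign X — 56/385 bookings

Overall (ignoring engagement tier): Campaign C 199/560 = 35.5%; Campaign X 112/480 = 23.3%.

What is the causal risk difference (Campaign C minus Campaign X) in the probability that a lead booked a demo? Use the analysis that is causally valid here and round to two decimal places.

+0.12

Because the campaign influences engagement tier, engagement tier is a post-treatment mediator, not a confounder. Stratifying on it would bias the estimate; the causal effect is the crude pooled difference.
The causal difference is the pooled difference: 0.355 − 0.233 = +0.122.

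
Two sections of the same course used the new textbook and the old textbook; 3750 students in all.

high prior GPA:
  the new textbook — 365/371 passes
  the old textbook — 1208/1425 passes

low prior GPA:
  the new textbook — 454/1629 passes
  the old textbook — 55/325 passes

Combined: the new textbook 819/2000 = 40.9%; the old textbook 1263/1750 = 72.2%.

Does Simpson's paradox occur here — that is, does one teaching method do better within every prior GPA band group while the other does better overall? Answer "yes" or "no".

Within each prior GPA band level (high prior GPA 98.4% vs 84.8%; low prior GPA 27.9% vs 16.9%), the new textbook has the higher rate every time. Pooled: 40.9% vs 72.2% — the old textbook has the higher rate overall. The two comparisons disagree.

yes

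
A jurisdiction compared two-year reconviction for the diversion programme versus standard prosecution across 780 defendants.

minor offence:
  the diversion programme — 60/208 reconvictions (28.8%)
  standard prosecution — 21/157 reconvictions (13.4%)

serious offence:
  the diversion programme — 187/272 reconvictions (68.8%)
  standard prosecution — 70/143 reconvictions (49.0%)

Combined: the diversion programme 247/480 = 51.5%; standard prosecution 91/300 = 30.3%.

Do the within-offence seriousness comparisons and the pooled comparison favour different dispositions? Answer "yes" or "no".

no

Within each offence seriousness level (minor offence 28.8% vs 13.4%; serious offence 68.8% vs 49.0%), standard prosecution has the lower rate every time. Pooled: 51.5% vs 30.3% — standard prosecution has the lower rate overall. They agree.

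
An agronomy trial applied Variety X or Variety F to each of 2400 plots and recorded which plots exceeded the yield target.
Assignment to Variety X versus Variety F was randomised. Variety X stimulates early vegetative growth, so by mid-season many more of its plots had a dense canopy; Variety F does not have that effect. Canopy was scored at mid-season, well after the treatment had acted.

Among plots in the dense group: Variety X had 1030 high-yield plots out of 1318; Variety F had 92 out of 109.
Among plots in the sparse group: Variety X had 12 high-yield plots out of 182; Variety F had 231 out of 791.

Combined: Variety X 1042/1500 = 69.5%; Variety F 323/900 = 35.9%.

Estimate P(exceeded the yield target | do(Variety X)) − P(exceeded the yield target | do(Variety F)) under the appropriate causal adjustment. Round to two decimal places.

+0.34

Mid-season canopy is recorded after the variety and is itself shifted by it — it sits on the causal path from variety to outcome. Conditioning on a mediator would strip out part of the effect we want; the pooled comparison gives the total causal effect.
The causal difference is the pooled difference: 0.695 − 0.359 = +0.336.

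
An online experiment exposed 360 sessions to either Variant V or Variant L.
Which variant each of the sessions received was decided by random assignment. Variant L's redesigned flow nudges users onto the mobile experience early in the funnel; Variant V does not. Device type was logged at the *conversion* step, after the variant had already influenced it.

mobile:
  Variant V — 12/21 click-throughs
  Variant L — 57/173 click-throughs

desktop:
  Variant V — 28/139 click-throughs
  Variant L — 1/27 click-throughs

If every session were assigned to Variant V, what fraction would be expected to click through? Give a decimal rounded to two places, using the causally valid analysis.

The distribution of device type is itself part of what the variant does — it is an intermediate outcome. Holding it fixed would remove that part of the effect; the total effect is the pooled difference.
So P(outcome | do(Variant V)) is just the pooled rate for Variant V: 40/160 = 0.250.

0.25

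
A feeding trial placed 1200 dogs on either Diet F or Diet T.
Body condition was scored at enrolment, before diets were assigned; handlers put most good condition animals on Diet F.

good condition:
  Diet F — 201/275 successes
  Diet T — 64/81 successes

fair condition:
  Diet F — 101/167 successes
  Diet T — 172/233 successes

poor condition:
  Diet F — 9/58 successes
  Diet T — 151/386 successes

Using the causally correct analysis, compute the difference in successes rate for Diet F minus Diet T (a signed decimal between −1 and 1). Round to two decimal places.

-0.15

Nothing the diet does changes starting body condition; the imbalance is an allocation artefact. With starting body condition also predicting the outcome, the pooled figure is confounded, and the within-stratum comparison is the causal one.
Adjusting over the population distribution of starting body condition: 0.297·(0.731−0.790) + 0.333·(0.605−0.738) + 0.370·(0.155−0.391) = -0.149.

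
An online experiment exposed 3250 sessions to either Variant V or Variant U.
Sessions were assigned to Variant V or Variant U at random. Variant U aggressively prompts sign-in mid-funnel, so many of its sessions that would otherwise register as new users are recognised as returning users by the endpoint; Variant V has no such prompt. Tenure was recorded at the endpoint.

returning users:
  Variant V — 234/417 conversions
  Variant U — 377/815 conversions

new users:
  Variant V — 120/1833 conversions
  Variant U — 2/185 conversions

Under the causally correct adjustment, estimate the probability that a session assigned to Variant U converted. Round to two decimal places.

0.38

User tenure lies on the pathway variant → user tenure → outcome, so adjusting for it blocks the indirect effect. For the total causal effect of variant, use the unadjusted pooled rates.
So P(outcome | do(Variant U)) is just the pooled rate for Variant U: 379/1000 = 0.379.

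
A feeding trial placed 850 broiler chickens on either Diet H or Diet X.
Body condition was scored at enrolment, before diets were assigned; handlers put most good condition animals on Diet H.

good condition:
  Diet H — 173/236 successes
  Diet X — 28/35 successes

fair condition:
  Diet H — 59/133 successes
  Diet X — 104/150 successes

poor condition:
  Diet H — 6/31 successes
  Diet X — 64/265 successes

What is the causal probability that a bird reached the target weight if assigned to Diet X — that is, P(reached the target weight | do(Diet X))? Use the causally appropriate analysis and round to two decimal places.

0.57

The starting body condition-specific comparison favours Diet X throughout, but the pooled figures favour Diet H. The question is whether to condition on starting body condition.
Starting body condition satisfies the back-door criterion: it is not a descendant of the diet, and it blocks the spurious path from diet to outcome. Adjusting for it (i.e., using the within-starting body condition rates) gives the causal effect.
Standardising Diet X to the population starting body condition mix: 0.319·28/35 + 0.333·104/150 + 0.348·64/265 = 0.570.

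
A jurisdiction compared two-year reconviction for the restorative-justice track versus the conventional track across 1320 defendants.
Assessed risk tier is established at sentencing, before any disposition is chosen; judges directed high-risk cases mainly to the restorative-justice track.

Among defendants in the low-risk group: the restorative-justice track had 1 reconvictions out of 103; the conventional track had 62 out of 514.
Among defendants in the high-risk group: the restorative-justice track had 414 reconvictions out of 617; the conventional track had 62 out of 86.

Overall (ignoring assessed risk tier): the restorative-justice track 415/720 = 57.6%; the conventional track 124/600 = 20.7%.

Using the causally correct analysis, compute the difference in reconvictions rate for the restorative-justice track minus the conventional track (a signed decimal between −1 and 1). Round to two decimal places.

-0.08

The imbalance in assessed risk tier arose from how defendants were allocated, not from anything the disposition did; and assessed risk tier independently affects the outcome. The pooled gap is confounded — condition on assessed risk tier.
Adjusting over the population distribution of assessed risk tier: 0.467·(0.010−0.121) + 0.533·(0.671−0.721) = -0.078.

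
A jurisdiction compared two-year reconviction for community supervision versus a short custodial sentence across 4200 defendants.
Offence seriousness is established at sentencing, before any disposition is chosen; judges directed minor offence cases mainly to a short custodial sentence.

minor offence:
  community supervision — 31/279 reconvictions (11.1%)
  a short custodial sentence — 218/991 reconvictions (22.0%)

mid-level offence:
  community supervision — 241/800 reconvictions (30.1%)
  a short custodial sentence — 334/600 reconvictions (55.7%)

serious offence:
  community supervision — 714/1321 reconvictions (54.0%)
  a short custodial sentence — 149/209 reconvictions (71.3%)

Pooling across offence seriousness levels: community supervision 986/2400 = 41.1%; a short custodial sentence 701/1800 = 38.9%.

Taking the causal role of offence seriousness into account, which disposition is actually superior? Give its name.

community supervision

The stratified and pooled comparisons disagree (community supervision wins within each offence seriousness; a short custodial sentence wins overall), so the answer turns on the causal role of offence seriousness.
Offence seriousness differs across dispositions for reasons unrelated to any effect of the disposition itself, and it separately predicts the outcome — a classic confounder. We must compare within offence seriousness levels.
Within each level — minor offence: 11.1% vs 22.0%; mid-level offence: 30.1% vs 55.7%; serious offence: 54.0% vs 71.3% — community supervision is lower every time.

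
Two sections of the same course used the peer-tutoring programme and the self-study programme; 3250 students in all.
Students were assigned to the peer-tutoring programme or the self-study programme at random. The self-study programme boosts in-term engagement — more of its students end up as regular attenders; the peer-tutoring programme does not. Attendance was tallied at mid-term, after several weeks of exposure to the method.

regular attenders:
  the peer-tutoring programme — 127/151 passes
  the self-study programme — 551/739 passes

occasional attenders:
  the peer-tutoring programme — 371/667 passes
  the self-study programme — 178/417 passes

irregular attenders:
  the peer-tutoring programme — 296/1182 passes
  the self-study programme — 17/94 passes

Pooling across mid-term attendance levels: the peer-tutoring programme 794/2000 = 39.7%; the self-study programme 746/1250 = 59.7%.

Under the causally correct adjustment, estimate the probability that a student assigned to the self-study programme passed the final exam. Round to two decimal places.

0.60

the peer-tutoring programme is higher inside every mid-term attendance stratum but the self-study programme is higher in aggregate. Whether to stratify depends on how mid-term attendance relates to the teaching method.
Mid-term attendance is recorded after the teaching method and is itself shifted by it — it sits on the causal path from teaching method to outcome. Conditioning on a mediator would strip out part of the effect we want; the pooled comparison gives the total causal effect.
So P(outcome | do(the self-study programme)) is just the pooled rate for the self-study programme: 746/1250 = 0.597.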